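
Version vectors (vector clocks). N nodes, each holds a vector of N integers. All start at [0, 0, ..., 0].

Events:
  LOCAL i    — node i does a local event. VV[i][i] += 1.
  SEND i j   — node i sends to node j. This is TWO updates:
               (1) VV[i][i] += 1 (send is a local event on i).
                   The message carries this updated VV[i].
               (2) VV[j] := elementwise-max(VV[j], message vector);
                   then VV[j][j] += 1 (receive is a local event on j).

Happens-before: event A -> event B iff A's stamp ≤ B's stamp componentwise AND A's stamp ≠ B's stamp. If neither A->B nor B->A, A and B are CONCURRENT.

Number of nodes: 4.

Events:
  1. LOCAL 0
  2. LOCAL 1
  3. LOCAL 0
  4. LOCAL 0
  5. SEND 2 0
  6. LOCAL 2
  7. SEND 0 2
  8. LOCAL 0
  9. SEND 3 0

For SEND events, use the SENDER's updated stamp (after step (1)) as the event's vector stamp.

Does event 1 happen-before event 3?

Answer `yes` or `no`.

Answer: yes

Derivation:
Initial: VV[0]=[0, 0, 0, 0]
Initial: VV[1]=[0, 0, 0, 0]
Initial: VV[2]=[0, 0, 0, 0]
Initial: VV[3]=[0, 0, 0, 0]
Event 1: LOCAL 0: VV[0][0]++ -> VV[0]=[1, 0, 0, 0]
Event 2: LOCAL 1: VV[1][1]++ -> VV[1]=[0, 1, 0, 0]
Event 3: LOCAL 0: VV[0][0]++ -> VV[0]=[2, 0, 0, 0]
Event 4: LOCAL 0: VV[0][0]++ -> VV[0]=[3, 0, 0, 0]
Event 5: SEND 2->0: VV[2][2]++ -> VV[2]=[0, 0, 1, 0], msg_vec=[0, 0, 1, 0]; VV[0]=max(VV[0],msg_vec) then VV[0][0]++ -> VV[0]=[4, 0, 1, 0]
Event 6: LOCAL 2: VV[2][2]++ -> VV[2]=[0, 0, 2, 0]
Event 7: SEND 0->2: VV[0][0]++ -> VV[0]=[5, 0, 1, 0], msg_vec=[5, 0, 1, 0]; VV[2]=max(VV[2],msg_vec) then VV[2][2]++ -> VV[2]=[5, 0, 3, 0]
Event 8: LOCAL 0: VV[0][0]++ -> VV[0]=[6, 0, 1, 0]
Event 9: SEND 3->0: VV[3][3]++ -> VV[3]=[0, 0, 0, 1], msg_vec=[0, 0, 0, 1]; VV[0]=max(VV[0],msg_vec) then VV[0][0]++ -> VV[0]=[7, 0, 1, 1]
Event 1 stamp: [1, 0, 0, 0]
Event 3 stamp: [2, 0, 0, 0]
[1, 0, 0, 0] <= [2, 0, 0, 0]? True. Equal? False. Happens-before: True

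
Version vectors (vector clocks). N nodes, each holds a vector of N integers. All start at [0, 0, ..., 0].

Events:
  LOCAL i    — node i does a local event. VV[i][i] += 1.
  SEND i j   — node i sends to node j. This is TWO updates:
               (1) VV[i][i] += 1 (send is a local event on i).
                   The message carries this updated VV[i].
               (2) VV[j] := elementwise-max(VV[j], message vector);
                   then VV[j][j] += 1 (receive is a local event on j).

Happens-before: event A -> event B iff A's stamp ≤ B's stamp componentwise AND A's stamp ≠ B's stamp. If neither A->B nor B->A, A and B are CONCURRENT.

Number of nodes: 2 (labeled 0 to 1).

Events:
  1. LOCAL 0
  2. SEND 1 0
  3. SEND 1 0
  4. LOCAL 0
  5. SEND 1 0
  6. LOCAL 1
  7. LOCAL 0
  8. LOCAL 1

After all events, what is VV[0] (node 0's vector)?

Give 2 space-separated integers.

Initial: VV[0]=[0, 0]
Initial: VV[1]=[0, 0]
Event 1: LOCAL 0: VV[0][0]++ -> VV[0]=[1, 0]
Event 2: SEND 1->0: VV[1][1]++ -> VV[1]=[0, 1], msg_vec=[0, 1]; VV[0]=max(VV[0],msg_vec) then VV[0][0]++ -> VV[0]=[2, 1]
Event 3: SEND 1->0: VV[1][1]++ -> VV[1]=[0, 2], msg_vec=[0, 2]; VV[0]=max(VV[0],msg_vec) then VV[0][0]++ -> VV[0]=[3, 2]
Event 4: LOCAL 0: VV[0][0]++ -> VV[0]=[4, 2]
Event 5: SEND 1->0: VV[1][1]++ -> VV[1]=[0, 3], msg_vec=[0, 3]; VV[0]=max(VV[0],msg_vec) then VV[0][0]++ -> VV[0]=[5, 3]
Event 6: LOCAL 1: VV[1][1]++ -> VV[1]=[0, 4]
Event 7: LOCAL 0: VV[0][0]++ -> VV[0]=[6, 3]
Event 8: LOCAL 1: VV[1][1]++ -> VV[1]=[0, 5]
Final vectors: VV[0]=[6, 3]; VV[1]=[0, 5]

Answer: 6 3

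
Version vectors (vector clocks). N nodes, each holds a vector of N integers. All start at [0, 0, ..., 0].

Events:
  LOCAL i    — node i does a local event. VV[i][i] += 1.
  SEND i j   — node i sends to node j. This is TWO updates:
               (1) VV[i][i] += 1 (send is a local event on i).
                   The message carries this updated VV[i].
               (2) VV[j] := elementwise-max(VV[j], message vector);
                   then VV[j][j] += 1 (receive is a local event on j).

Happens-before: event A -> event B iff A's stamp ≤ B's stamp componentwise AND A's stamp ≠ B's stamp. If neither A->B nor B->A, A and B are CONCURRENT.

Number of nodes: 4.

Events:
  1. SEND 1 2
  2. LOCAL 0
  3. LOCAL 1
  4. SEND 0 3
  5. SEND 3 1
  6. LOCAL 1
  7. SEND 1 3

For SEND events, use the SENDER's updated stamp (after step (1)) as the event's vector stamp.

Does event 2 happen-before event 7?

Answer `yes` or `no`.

Initial: VV[0]=[0, 0, 0, 0]
Initial: VV[1]=[0, 0, 0, 0]
Initial: VV[2]=[0, 0, 0, 0]
Initial: VV[3]=[0, 0, 0, 0]
Event 1: SEND 1->2: VV[1][1]++ -> VV[1]=[0, 1, 0, 0], msg_vec=[0, 1, 0, 0]; VV[2]=max(VV[2],msg_vec) then VV[2][2]++ -> VV[2]=[0, 1, 1, 0]
Event 2: LOCAL 0: VV[0][0]++ -> VV[0]=[1, 0, 0, 0]
Event 3: LOCAL 1: VV[1][1]++ -> VV[1]=[0, 2, 0, 0]
Event 4: SEND 0->3: VV[0][0]++ -> VV[0]=[2, 0, 0, 0], msg_vec=[2, 0, 0, 0]; VV[3]=max(VV[3],msg_vec) then VV[3][3]++ -> VV[3]=[2, 0, 0, 1]
Event 5: SEND 3->1: VV[3][3]++ -> VV[3]=[2, 0, 0, 2], msg_vec=[2, 0, 0, 2]; VV[1]=max(VV[1],msg_vec) then VV[1][1]++ -> VV[1]=[2, 3, 0, 2]
Event 6: LOCAL 1: VV[1][1]++ -> VV[1]=[2, 4, 0, 2]
Event 7: SEND 1->3: VV[1][1]++ -> VV[1]=[2, 5, 0, 2], msg_vec=[2, 5, 0, 2]; VV[3]=max(VV[3],msg_vec) then VV[3][3]++ -> VV[3]=[2, 5, 0, 3]
Event 2 stamp: [1, 0, 0, 0]
Event 7 stamp: [2, 5, 0, 2]
[1, 0, 0, 0] <= [2, 5, 0, 2]? True. Equal? False. Happens-before: True

Answer: yes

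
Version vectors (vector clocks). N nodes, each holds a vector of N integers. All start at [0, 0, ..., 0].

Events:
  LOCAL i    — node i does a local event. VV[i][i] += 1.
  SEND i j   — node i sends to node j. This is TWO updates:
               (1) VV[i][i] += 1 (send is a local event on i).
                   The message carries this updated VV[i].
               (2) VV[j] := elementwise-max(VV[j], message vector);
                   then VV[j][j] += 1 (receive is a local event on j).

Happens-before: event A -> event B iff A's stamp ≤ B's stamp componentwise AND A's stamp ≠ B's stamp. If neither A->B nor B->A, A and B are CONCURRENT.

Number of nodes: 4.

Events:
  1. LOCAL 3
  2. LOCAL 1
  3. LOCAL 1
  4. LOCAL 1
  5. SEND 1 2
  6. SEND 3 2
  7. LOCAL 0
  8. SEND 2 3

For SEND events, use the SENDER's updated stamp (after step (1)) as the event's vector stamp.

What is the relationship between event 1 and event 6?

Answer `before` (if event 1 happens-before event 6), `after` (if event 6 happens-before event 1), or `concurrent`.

Initial: VV[0]=[0, 0, 0, 0]
Initial: VV[1]=[0, 0, 0, 0]
Initial: VV[2]=[0, 0, 0, 0]
Initial: VV[3]=[0, 0, 0, 0]
Event 1: LOCAL 3: VV[3][3]++ -> VV[3]=[0, 0, 0, 1]
Event 2: LOCAL 1: VV[1][1]++ -> VV[1]=[0, 1, 0, 0]
Event 3: LOCAL 1: VV[1][1]++ -> VV[1]=[0, 2, 0, 0]
Event 4: LOCAL 1: VV[1][1]++ -> VV[1]=[0, 3, 0, 0]
Event 5: SEND 1->2: VV[1][1]++ -> VV[1]=[0, 4, 0, 0], msg_vec=[0, 4, 0, 0]; VV[2]=max(VV[2],msg_vec) then VV[2][2]++ -> VV[2]=[0, 4, 1, 0]
Event 6: SEND 3->2: VV[3][3]++ -> VV[3]=[0, 0, 0, 2], msg_vec=[0, 0, 0, 2]; VV[2]=max(VV[2],msg_vec) then VV[2][2]++ -> VV[2]=[0, 4, 2, 2]
Event 7: LOCAL 0: VV[0][0]++ -> VV[0]=[1, 0, 0, 0]
Event 8: SEND 2->3: VV[2][2]++ -> VV[2]=[0, 4, 3, 2], msg_vec=[0, 4, 3, 2]; VV[3]=max(VV[3],msg_vec) then VV[3][3]++ -> VV[3]=[0, 4, 3, 3]
Event 1 stamp: [0, 0, 0, 1]
Event 6 stamp: [0, 0, 0, 2]
[0, 0, 0, 1] <= [0, 0, 0, 2]? True
[0, 0, 0, 2] <= [0, 0, 0, 1]? False
Relation: before

Answer: before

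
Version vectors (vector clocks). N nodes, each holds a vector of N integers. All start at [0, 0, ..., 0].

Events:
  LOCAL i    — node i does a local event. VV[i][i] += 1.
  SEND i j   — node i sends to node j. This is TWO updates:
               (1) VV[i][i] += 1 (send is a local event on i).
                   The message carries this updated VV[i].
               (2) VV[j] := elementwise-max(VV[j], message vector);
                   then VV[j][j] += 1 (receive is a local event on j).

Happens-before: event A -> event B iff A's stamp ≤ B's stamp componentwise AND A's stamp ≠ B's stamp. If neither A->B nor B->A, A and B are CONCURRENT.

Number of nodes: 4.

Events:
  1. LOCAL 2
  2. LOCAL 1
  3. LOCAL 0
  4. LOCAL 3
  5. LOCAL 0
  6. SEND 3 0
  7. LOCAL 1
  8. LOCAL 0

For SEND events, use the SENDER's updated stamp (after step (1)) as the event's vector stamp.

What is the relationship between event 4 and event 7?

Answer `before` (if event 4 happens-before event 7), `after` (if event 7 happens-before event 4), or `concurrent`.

Answer: concurrent

Derivation:
Initial: VV[0]=[0, 0, 0, 0]
Initial: VV[1]=[0, 0, 0, 0]
Initial: VV[2]=[0, 0, 0, 0]
Initial: VV[3]=[0, 0, 0, 0]
Event 1: LOCAL 2: VV[2][2]++ -> VV[2]=[0, 0, 1, 0]
Event 2: LOCAL 1: VV[1][1]++ -> VV[1]=[0, 1, 0, 0]
Event 3: LOCAL 0: VV[0][0]++ -> VV[0]=[1, 0, 0, 0]
Event 4: LOCAL 3: VV[3][3]++ -> VV[3]=[0, 0, 0, 1]
Event 5: LOCAL 0: VV[0][0]++ -> VV[0]=[2, 0, 0, 0]
Event 6: SEND 3->0: VV[3][3]++ -> VV[3]=[0, 0, 0, 2], msg_vec=[0, 0, 0, 2]; VV[0]=max(VV[0],msg_vec) then VV[0][0]++ -> VV[0]=[3, 0, 0, 2]
Event 7: LOCAL 1: VV[1][1]++ -> VV[1]=[0, 2, 0, 0]
Event 8: LOCAL 0: VV[0][0]++ -> VV[0]=[4, 0, 0, 2]
Event 4 stamp: [0, 0, 0, 1]
Event 7 stamp: [0, 2, 0, 0]
[0, 0, 0, 1] <= [0, 2, 0, 0]? False
[0, 2, 0, 0] <= [0, 0, 0, 1]? False
Relation: concurrent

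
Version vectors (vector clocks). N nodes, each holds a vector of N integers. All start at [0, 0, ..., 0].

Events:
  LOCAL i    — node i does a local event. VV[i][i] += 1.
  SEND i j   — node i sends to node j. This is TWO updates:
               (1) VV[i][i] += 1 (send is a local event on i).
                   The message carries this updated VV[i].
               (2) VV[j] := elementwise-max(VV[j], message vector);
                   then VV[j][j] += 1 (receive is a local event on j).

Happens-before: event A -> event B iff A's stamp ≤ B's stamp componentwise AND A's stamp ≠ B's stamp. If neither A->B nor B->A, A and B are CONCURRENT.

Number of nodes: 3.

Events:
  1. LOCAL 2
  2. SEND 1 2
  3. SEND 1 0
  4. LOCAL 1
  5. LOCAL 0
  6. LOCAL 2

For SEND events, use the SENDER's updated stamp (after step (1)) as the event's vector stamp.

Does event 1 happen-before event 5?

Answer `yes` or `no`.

Initial: VV[0]=[0, 0, 0]
Initial: VV[1]=[0, 0, 0]
Initial: VV[2]=[0, 0, 0]
Event 1: LOCAL 2: VV[2][2]++ -> VV[2]=[0, 0, 1]
Event 2: SEND 1->2: VV[1][1]++ -> VV[1]=[0, 1, 0], msg_vec=[0, 1, 0]; VV[2]=max(VV[2],msg_vec) then VV[2][2]++ -> VV[2]=[0, 1, 2]
Event 3: SEND 1->0: VV[1][1]++ -> VV[1]=[0, 2, 0], msg_vec=[0, 2, 0]; VV[0]=max(VV[0],msg_vec) then VV[0][0]++ -> VV[0]=[1, 2, 0]
Event 4: LOCAL 1: VV[1][1]++ -> VV[1]=[0, 3, 0]
Event 5: LOCAL 0: VV[0][0]++ -> VV[0]=[2, 2, 0]
Event 6: LOCAL 2: VV[2][2]++ -> VV[2]=[0, 1, 3]
Event 1 stamp: [0, 0, 1]
Event 5 stamp: [2, 2, 0]
[0, 0, 1] <= [2, 2, 0]? False. Equal? False. Happens-before: False

Answer: no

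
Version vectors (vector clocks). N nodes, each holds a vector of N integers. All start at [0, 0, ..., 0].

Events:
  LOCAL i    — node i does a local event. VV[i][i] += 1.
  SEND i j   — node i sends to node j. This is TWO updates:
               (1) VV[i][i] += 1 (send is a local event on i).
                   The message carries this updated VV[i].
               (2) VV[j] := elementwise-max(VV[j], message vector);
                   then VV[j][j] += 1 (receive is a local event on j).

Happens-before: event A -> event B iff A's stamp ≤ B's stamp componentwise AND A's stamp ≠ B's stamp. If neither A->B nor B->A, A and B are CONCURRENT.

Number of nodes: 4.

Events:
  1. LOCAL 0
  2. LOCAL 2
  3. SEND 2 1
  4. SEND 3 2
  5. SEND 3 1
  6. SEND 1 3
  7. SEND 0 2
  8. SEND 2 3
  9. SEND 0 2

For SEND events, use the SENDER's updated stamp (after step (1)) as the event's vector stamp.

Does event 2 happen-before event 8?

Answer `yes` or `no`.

Initial: VV[0]=[0, 0, 0, 0]
Initial: VV[1]=[0, 0, 0, 0]
Initial: VV[2]=[0, 0, 0, 0]
Initial: VV[3]=[0, 0, 0, 0]
Event 1: LOCAL 0: VV[0][0]++ -> VV[0]=[1, 0, 0, 0]
Event 2: LOCAL 2: VV[2][2]++ -> VV[2]=[0, 0, 1, 0]
Event 3: SEND 2->1: VV[2][2]++ -> VV[2]=[0, 0, 2, 0], msg_vec=[0, 0, 2, 0]; VV[1]=max(VV[1],msg_vec) then VV[1][1]++ -> VV[1]=[0, 1, 2, 0]
Event 4: SEND 3->2: VV[3][3]++ -> VV[3]=[0, 0, 0, 1], msg_vec=[0, 0, 0, 1]; VV[2]=max(VV[2],msg_vec) then VV[2][2]++ -> VV[2]=[0, 0, 3, 1]
Event 5: SEND 3->1: VV[3][3]++ -> VV[3]=[0, 0, 0, 2], msg_vec=[0, 0, 0, 2]; VV[1]=max(VV[1],msg_vec) then VV[1][1]++ -> VV[1]=[0, 2, 2, 2]
Event 6: SEND 1->3: VV[1][1]++ -> VV[1]=[0, 3, 2, 2], msg_vec=[0, 3, 2, 2]; VV[3]=max(VV[3],msg_vec) then VV[3][3]++ -> VV[3]=[0, 3, 2, 3]
Event 7: SEND 0->2: VV[0][0]++ -> VV[0]=[2, 0, 0, 0], msg_vec=[2, 0, 0, 0]; VV[2]=max(VV[2],msg_vec) then VV[2][2]++ -> VV[2]=[2, 0, 4, 1]
Event 8: SEND 2->3: VV[2][2]++ -> VV[2]=[2, 0, 5, 1], msg_vec=[2, 0, 5, 1]; VV[3]=max(VV[3],msg_vec) then VV[3][3]++ -> VV[3]=[2, 3, 5, 4]
Event 9: SEND 0->2: VV[0][0]++ -> VV[0]=[3, 0, 0, 0], msg_vec=[3, 0, 0, 0]; VV[2]=max(VV[2],msg_vec) then VV[2][2]++ -> VV[2]=[3, 0, 6, 1]
Event 2 stamp: [0, 0, 1, 0]
Event 8 stamp: [2, 0, 5, 1]
[0, 0, 1, 0] <= [2, 0, 5, 1]? True. Equal? False. Happens-before: True

Answer: yes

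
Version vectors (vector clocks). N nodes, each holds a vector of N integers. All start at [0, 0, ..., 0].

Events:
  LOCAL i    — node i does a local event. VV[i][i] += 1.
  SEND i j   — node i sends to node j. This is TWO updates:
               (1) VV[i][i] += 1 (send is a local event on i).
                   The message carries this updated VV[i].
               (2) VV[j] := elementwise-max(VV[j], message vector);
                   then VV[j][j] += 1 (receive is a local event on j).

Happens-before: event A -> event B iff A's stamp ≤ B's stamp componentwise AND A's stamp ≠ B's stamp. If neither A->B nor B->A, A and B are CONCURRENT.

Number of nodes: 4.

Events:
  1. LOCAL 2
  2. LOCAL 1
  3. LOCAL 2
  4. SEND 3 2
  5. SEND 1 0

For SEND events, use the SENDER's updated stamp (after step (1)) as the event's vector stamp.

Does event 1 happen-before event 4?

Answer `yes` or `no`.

Answer: no

Derivation:
Initial: VV[0]=[0, 0, 0, 0]
Initial: VV[1]=[0, 0, 0, 0]
Initial: VV[2]=[0, 0, 0, 0]
Initial: VV[3]=[0, 0, 0, 0]
Event 1: LOCAL 2: VV[2][2]++ -> VV[2]=[0, 0, 1, 0]
Event 2: LOCAL 1: VV[1][1]++ -> VV[1]=[0, 1, 0, 0]
Event 3: LOCAL 2: VV[2][2]++ -> VV[2]=[0, 0, 2, 0]
Event 4: SEND 3->2: VV[3][3]++ -> VV[3]=[0, 0, 0, 1], msg_vec=[0, 0, 0, 1]; VV[2]=max(VV[2],msg_vec) then VV[2][2]++ -> VV[2]=[0, 0, 3, 1]
Event 5: SEND 1->0: VV[1][1]++ -> VV[1]=[0, 2, 0, 0], msg_vec=[0, 2, 0, 0]; VV[0]=max(VV[0],msg_vec) then VV[0][0]++ -> VV[0]=[1, 2, 0, 0]
Event 1 stamp: [0, 0, 1, 0]
Event 4 stamp: [0, 0, 0, 1]
[0, 0, 1, 0] <= [0, 0, 0, 1]? False. Equal? False. Happens-before: False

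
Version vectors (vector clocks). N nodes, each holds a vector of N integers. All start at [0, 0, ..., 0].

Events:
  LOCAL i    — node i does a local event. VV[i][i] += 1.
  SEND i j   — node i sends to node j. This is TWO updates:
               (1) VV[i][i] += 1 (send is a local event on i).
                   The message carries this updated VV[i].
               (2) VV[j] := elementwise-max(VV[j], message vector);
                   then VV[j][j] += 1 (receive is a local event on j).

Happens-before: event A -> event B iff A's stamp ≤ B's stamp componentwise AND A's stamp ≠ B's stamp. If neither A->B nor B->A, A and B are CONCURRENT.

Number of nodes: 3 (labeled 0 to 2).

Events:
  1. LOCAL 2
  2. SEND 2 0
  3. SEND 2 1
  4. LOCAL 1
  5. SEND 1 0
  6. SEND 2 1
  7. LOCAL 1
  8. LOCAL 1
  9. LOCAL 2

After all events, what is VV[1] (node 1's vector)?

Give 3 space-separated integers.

Initial: VV[0]=[0, 0, 0]
Initial: VV[1]=[0, 0, 0]
Initial: VV[2]=[0, 0, 0]
Event 1: LOCAL 2: VV[2][2]++ -> VV[2]=[0, 0, 1]
Event 2: SEND 2->0: VV[2][2]++ -> VV[2]=[0, 0, 2], msg_vec=[0, 0, 2]; VV[0]=max(VV[0],msg_vec) then VV[0][0]++ -> VV[0]=[1, 0, 2]
Event 3: SEND 2->1: VV[2][2]++ -> VV[2]=[0, 0, 3], msg_vec=[0, 0, 3]; VV[1]=max(VV[1],msg_vec) then VV[1][1]++ -> VV[1]=[0, 1, 3]
Event 4: LOCAL 1: VV[1][1]++ -> VV[1]=[0, 2, 3]
Event 5: SEND 1->0: VV[1][1]++ -> VV[1]=[0, 3, 3], msg_vec=[0, 3, 3]; VV[0]=max(VV[0],msg_vec) then VV[0][0]++ -> VV[0]=[2, 3, 3]
Event 6: SEND 2->1: VV[2][2]++ -> VV[2]=[0, 0, 4], msg_vec=[0, 0, 4]; VV[1]=max(VV[1],msg_vec) then VV[1][1]++ -> VV[1]=[0, 4, 4]
Event 7: LOCAL 1: VV[1][1]++ -> VV[1]=[0, 5, 4]
Event 8: LOCAL 1: VV[1][1]++ -> VV[1]=[0, 6, 4]
Event 9: LOCAL 2: VV[2][2]++ -> VV[2]=[0, 0, 5]
Final vectors: VV[0]=[2, 3, 3]; VV[1]=[0, 6, 4]; VV[2]=[0, 0, 5]

Answer: 0 6 4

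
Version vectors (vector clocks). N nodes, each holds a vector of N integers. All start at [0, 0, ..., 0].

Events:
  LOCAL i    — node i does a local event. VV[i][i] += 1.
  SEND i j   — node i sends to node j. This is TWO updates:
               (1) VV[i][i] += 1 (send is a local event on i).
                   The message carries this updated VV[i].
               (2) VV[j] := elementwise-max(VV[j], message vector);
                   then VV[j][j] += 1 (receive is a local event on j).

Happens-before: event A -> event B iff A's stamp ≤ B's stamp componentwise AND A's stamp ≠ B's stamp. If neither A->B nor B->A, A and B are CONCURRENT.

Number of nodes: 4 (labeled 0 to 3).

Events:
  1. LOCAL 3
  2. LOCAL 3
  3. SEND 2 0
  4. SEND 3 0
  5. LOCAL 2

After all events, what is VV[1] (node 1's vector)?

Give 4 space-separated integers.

Initial: VV[0]=[0, 0, 0, 0]
Initial: VV[1]=[0, 0, 0, 0]
Initial: VV[2]=[0, 0, 0, 0]
Initial: VV[3]=[0, 0, 0, 0]
Event 1: LOCAL 3: VV[3][3]++ -> VV[3]=[0, 0, 0, 1]
Event 2: LOCAL 3: VV[3][3]++ -> VV[3]=[0, 0, 0, 2]
Event 3: SEND 2->0: VV[2][2]++ -> VV[2]=[0, 0, 1, 0], msg_vec=[0, 0, 1, 0]; VV[0]=max(VV[0],msg_vec) then VV[0][0]++ -> VV[0]=[1, 0, 1, 0]
Event 4: SEND 3->0: VV[3][3]++ -> VV[3]=[0, 0, 0, 3], msg_vec=[0, 0, 0, 3]; VV[0]=max(VV[0],msg_vec) then VV[0][0]++ -> VV[0]=[2, 0, 1, 3]
Event 5: LOCAL 2: VV[2][2]++ -> VV[2]=[0, 0, 2, 0]
Final vectors: VV[0]=[2, 0, 1, 3]; VV[1]=[0, 0, 0, 0]; VV[2]=[0, 0, 2, 0]; VV[3]=[0, 0, 0, 3]

Answer: 0 0 0 0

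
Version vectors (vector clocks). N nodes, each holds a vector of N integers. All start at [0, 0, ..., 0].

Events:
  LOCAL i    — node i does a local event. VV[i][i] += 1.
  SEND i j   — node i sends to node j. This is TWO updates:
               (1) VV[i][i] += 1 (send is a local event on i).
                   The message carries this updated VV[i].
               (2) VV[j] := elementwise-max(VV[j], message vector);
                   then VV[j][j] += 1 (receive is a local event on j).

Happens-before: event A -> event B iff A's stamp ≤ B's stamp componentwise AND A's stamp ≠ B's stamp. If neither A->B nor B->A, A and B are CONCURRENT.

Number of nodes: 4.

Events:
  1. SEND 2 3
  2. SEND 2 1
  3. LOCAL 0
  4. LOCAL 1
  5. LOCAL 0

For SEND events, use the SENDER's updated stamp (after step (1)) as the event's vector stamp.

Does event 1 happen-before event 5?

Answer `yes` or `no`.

Answer: no

Derivation:
Initial: VV[0]=[0, 0, 0, 0]
Initial: VV[1]=[0, 0, 0, 0]
Initial: VV[2]=[0, 0, 0, 0]
Initial: VV[3]=[0, 0, 0, 0]
Event 1: SEND 2->3: VV[2][2]++ -> VV[2]=[0, 0, 1, 0], msg_vec=[0, 0, 1, 0]; VV[3]=max(VV[3],msg_vec) then VV[3][3]++ -> VV[3]=[0, 0, 1, 1]
Event 2: SEND 2->1: VV[2][2]++ -> VV[2]=[0, 0, 2, 0], msg_vec=[0, 0, 2, 0]; VV[1]=max(VV[1],msg_vec) then VV[1][1]++ -> VV[1]=[0, 1, 2, 0]
Event 3: LOCAL 0: VV[0][0]++ -> VV[0]=[1, 0, 0, 0]
Event 4: LOCAL 1: VV[1][1]++ -> VV[1]=[0, 2, 2, 0]
Event 5: LOCAL 0: VV[0][0]++ -> VV[0]=[2, 0, 0, 0]
Event 1 stamp: [0, 0, 1, 0]
Event 5 stamp: [2, 0, 0, 0]
[0, 0, 1, 0] <= [2, 0, 0, 0]? False. Equal? False. Happens-before: False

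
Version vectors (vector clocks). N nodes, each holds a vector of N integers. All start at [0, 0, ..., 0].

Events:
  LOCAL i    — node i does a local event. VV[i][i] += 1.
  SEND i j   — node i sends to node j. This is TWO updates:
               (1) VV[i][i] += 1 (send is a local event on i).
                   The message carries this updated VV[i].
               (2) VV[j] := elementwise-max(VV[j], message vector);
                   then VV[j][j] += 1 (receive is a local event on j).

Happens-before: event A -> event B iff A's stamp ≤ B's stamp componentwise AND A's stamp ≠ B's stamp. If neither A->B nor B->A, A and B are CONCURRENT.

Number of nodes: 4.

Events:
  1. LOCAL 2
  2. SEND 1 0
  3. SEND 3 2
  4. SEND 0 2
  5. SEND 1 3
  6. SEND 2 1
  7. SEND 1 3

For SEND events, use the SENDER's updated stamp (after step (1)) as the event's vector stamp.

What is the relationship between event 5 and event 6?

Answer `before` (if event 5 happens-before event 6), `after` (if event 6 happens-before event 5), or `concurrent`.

Initial: VV[0]=[0, 0, 0, 0]
Initial: VV[1]=[0, 0, 0, 0]
Initial: VV[2]=[0, 0, 0, 0]
Initial: VV[3]=[0, 0, 0, 0]
Event 1: LOCAL 2: VV[2][2]++ -> VV[2]=[0, 0, 1, 0]
Event 2: SEND 1->0: VV[1][1]++ -> VV[1]=[0, 1, 0, 0], msg_vec=[0, 1, 0, 0]; VV[0]=max(VV[0],msg_vec) then VV[0][0]++ -> VV[0]=[1, 1, 0, 0]
Event 3: SEND 3->2: VV[3][3]++ -> VV[3]=[0, 0, 0, 1], msg_vec=[0, 0, 0, 1]; VV[2]=max(VV[2],msg_vec) then VV[2][2]++ -> VV[2]=[0, 0, 2, 1]
Event 4: SEND 0->2: VV[0][0]++ -> VV[0]=[2, 1, 0, 0], msg_vec=[2, 1, 0, 0]; VV[2]=max(VV[2],msg_vec) then VV[2][2]++ -> VV[2]=[2, 1, 3, 1]
Event 5: SEND 1->3: VV[1][1]++ -> VV[1]=[0, 2, 0, 0], msg_vec=[0, 2, 0, 0]; VV[3]=max(VV[3],msg_vec) then VV[3][3]++ -> VV[3]=[0, 2, 0, 2]
Event 6: SEND 2->1: VV[2][2]++ -> VV[2]=[2, 1, 4, 1], msg_vec=[2, 1, 4, 1]; VV[1]=max(VV[1],msg_vec) then VV[1][1]++ -> VV[1]=[2, 3, 4, 1]
Event 7: SEND 1->3: VV[1][1]++ -> VV[1]=[2, 4, 4, 1], msg_vec=[2, 4, 4, 1]; VV[3]=max(VV[3],msg_vec) then VV[3][3]++ -> VV[3]=[2, 4, 4, 3]
Event 5 stamp: [0, 2, 0, 0]
Event 6 stamp: [2, 1, 4, 1]
[0, 2, 0, 0] <= [2, 1, 4, 1]? False
[2, 1, 4, 1] <= [0, 2, 0, 0]? False
Relation: concurrent

Answer: concurrent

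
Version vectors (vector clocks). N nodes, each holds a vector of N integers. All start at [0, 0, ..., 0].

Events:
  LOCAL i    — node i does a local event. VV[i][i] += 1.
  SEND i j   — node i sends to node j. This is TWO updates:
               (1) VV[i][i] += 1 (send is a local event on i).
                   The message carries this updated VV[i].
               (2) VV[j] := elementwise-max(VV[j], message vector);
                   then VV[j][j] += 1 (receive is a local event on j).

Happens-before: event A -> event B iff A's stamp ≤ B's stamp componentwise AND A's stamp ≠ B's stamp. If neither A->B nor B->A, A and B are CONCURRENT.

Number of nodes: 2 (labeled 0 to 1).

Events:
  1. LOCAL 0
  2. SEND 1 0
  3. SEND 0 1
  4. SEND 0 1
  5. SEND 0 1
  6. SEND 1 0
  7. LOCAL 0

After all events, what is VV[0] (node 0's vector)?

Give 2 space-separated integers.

Answer: 7 5

Derivation:
Initial: VV[0]=[0, 0]
Initial: VV[1]=[0, 0]
Event 1: LOCAL 0: VV[0][0]++ -> VV[0]=[1, 0]
Event 2: SEND 1->0: VV[1][1]++ -> VV[1]=[0, 1], msg_vec=[0, 1]; VV[0]=max(VV[0],msg_vec) then VV[0][0]++ -> VV[0]=[2, 1]
Event 3: SEND 0->1: VV[0][0]++ -> VV[0]=[3, 1], msg_vec=[3, 1]; VV[1]=max(VV[1],msg_vec) then VV[1][1]++ -> VV[1]=[3, 2]
Event 4: SEND 0->1: VV[0][0]++ -> VV[0]=[4, 1], msg_vec=[4, 1]; VV[1]=max(VV[1],msg_vec) then VV[1][1]++ -> VV[1]=[4, 3]
Event 5: SEND 0->1: VV[0][0]++ -> VV[0]=[5, 1], msg_vec=[5, 1]; VV[1]=max(VV[1],msg_vec) then VV[1][1]++ -> VV[1]=[5, 4]
Event 6: SEND 1->0: VV[1][1]++ -> VV[1]=[5, 5], msg_vec=[5, 5]; VV[0]=max(VV[0],msg_vec) then VV[0][0]++ -> VV[0]=[6, 5]
Event 7: LOCAL 0: VV[0][0]++ -> VV[0]=[7, 5]
Final vectors: VV[0]=[7, 5]; VV[1]=[5, 5]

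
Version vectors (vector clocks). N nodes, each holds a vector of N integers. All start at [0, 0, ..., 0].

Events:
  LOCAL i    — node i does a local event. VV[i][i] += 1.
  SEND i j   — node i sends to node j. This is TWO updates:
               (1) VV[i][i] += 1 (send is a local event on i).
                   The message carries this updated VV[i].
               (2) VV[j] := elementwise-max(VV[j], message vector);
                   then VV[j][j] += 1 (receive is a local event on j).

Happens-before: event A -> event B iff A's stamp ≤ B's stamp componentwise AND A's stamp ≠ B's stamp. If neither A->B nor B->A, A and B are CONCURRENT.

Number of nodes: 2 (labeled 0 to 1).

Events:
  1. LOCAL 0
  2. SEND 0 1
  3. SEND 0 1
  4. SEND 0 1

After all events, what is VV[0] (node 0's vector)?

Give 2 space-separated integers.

Answer: 4 0

Derivation:
Initial: VV[0]=[0, 0]
Initial: VV[1]=[0, 0]
Event 1: LOCAL 0: VV[0][0]++ -> VV[0]=[1, 0]
Event 2: SEND 0->1: VV[0][0]++ -> VV[0]=[2, 0], msg_vec=[2, 0]; VV[1]=max(VV[1],msg_vec) then VV[1][1]++ -> VV[1]=[2, 1]
Event 3: SEND 0->1: VV[0][0]++ -> VV[0]=[3, 0], msg_vec=[3, 0]; VV[1]=max(VV[1],msg_vec) then VV[1][1]++ -> VV[1]=[3, 2]
Event 4: SEND 0->1: VV[0][0]++ -> VV[0]=[4, 0], msg_vec=[4, 0]; VV[1]=max(VV[1],msg_vec) then VV[1][1]++ -> VV[1]=[4, 3]
Final vectors: VV[0]=[4, 0]; VV[1]=[4, 3]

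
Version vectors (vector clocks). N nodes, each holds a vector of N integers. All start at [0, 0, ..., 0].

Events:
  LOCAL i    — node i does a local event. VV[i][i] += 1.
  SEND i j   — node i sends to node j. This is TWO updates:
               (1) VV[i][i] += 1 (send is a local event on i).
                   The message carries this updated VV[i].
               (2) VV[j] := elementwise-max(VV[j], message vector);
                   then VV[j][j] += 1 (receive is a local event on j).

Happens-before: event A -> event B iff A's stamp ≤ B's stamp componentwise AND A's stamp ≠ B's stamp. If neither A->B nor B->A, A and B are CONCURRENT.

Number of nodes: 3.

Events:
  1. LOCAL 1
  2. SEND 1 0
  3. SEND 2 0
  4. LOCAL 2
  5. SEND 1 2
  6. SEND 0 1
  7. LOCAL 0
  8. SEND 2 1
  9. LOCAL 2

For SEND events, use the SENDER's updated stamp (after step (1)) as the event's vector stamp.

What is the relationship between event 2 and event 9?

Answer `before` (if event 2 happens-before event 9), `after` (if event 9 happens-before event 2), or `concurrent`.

Initial: VV[0]=[0, 0, 0]
Initial: VV[1]=[0, 0, 0]
Initial: VV[2]=[0, 0, 0]
Event 1: LOCAL 1: VV[1][1]++ -> VV[1]=[0, 1, 0]
Event 2: SEND 1->0: VV[1][1]++ -> VV[1]=[0, 2, 0], msg_vec=[0, 2, 0]; VV[0]=max(VV[0],msg_vec) then VV[0][0]++ -> VV[0]=[1, 2, 0]
Event 3: SEND 2->0: VV[2][2]++ -> VV[2]=[0, 0, 1], msg_vec=[0, 0, 1]; VV[0]=max(VV[0],msg_vec) then VV[0][0]++ -> VV[0]=[2, 2, 1]
Event 4: LOCAL 2: VV[2][2]++ -> VV[2]=[0, 0, 2]
Event 5: SEND 1->2: VV[1][1]++ -> VV[1]=[0, 3, 0], msg_vec=[0, 3, 0]; VV[2]=max(VV[2],msg_vec) then VV[2][2]++ -> VV[2]=[0, 3, 3]
Event 6: SEND 0->1: VV[0][0]++ -> VV[0]=[3, 2, 1], msg_vec=[3, 2, 1]; VV[1]=max(VV[1],msg_vec) then VV[1][1]++ -> VV[1]=[3, 4, 1]
Event 7: LOCAL 0: VV[0][0]++ -> VV[0]=[4, 2, 1]
Event 8: SEND 2->1: VV[2][2]++ -> VV[2]=[0, 3, 4], msg_vec=[0, 3, 4]; VV[1]=max(VV[1],msg_vec) then VV[1][1]++ -> VV[1]=[3, 5, 4]
Event 9: LOCAL 2: VV[2][2]++ -> VV[2]=[0, 3, 5]
Event 2 stamp: [0, 2, 0]
Event 9 stamp: [0, 3, 5]
[0, 2, 0] <= [0, 3, 5]? True
[0, 3, 5] <= [0, 2, 0]? False
Relation: before

Answer: before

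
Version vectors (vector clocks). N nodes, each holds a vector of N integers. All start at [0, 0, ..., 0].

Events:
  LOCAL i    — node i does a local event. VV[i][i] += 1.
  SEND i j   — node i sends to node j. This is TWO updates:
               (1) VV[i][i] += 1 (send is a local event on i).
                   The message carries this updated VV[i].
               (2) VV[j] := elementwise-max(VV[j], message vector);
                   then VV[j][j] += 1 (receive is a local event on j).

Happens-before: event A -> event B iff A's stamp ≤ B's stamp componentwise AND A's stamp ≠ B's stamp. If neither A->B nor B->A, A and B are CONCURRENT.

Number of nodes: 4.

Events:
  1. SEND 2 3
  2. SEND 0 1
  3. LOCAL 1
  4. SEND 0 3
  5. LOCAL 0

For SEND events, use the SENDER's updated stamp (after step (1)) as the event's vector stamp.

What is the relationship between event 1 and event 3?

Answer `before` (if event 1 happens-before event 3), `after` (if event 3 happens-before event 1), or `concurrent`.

Initial: VV[0]=[0, 0, 0, 0]
Initial: VV[1]=[0, 0, 0, 0]
Initial: VV[2]=[0, 0, 0, 0]
Initial: VV[3]=[0, 0, 0, 0]
Event 1: SEND 2->3: VV[2][2]++ -> VV[2]=[0, 0, 1, 0], msg_vec=[0, 0, 1, 0]; VV[3]=max(VV[3],msg_vec) then VV[3][3]++ -> VV[3]=[0, 0, 1, 1]
Event 2: SEND 0->1: VV[0][0]++ -> VV[0]=[1, 0, 0, 0], msg_vec=[1, 0, 0, 0]; VV[1]=max(VV[1],msg_vec) then VV[1][1]++ -> VV[1]=[1, 1, 0, 0]
Event 3: LOCAL 1: VV[1][1]++ -> VV[1]=[1, 2, 0, 0]
Event 4: SEND 0->3: VV[0][0]++ -> VV[0]=[2, 0, 0, 0], msg_vec=[2, 0, 0, 0]; VV[3]=max(VV[3],msg_vec) then VV[3][3]++ -> VV[3]=[2, 0, 1, 2]
Event 5: LOCAL 0: VV[0][0]++ -> VV[0]=[3, 0, 0, 0]
Event 1 stamp: [0, 0, 1, 0]
Event 3 stamp: [1, 2, 0, 0]
[0, 0, 1, 0] <= [1, 2, 0, 0]? False
[1, 2, 0, 0] <= [0, 0, 1, 0]? False
Relation: concurrent

Answer: concurrent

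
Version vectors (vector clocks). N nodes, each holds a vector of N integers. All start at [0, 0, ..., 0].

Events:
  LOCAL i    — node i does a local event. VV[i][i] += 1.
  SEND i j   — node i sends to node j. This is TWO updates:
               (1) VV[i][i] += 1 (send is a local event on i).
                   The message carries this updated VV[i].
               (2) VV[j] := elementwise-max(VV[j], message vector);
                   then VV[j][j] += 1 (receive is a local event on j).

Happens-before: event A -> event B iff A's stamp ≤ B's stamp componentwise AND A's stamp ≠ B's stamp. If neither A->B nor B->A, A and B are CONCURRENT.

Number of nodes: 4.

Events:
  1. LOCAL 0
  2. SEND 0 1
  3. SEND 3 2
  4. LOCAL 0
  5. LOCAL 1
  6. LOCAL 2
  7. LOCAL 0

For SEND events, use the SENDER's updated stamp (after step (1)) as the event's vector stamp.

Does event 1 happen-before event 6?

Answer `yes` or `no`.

Initial: VV[0]=[0, 0, 0, 0]
Initial: VV[1]=[0, 0, 0, 0]
Initial: VV[2]=[0, 0, 0, 0]
Initial: VV[3]=[0, 0, 0, 0]
Event 1: LOCAL 0: VV[0][0]++ -> VV[0]=[1, 0, 0, 0]
Event 2: SEND 0->1: VV[0][0]++ -> VV[0]=[2, 0, 0, 0], msg_vec=[2, 0, 0, 0]; VV[1]=max(VV[1],msg_vec) then VV[1][1]++ -> VV[1]=[2, 1, 0, 0]
Event 3: SEND 3->2: VV[3][3]++ -> VV[3]=[0, 0, 0, 1], msg_vec=[0, 0, 0, 1]; VV[2]=max(VV[2],msg_vec) then VV[2][2]++ -> VV[2]=[0, 0, 1, 1]
Event 4: LOCAL 0: VV[0][0]++ -> VV[0]=[3, 0, 0, 0]
Event 5: LOCAL 1: VV[1][1]++ -> VV[1]=[2, 2, 0, 0]
Event 6: LOCAL 2: VV[2][2]++ -> VV[2]=[0, 0, 2, 1]
Event 7: LOCAL 0: VV[0][0]++ -> VV[0]=[4, 0, 0, 0]
Event 1 stamp: [1, 0, 0, 0]
Event 6 stamp: [0, 0, 2, 1]
[1, 0, 0, 0] <= [0, 0, 2, 1]? False. Equal? False. Happens-before: False

Answer: no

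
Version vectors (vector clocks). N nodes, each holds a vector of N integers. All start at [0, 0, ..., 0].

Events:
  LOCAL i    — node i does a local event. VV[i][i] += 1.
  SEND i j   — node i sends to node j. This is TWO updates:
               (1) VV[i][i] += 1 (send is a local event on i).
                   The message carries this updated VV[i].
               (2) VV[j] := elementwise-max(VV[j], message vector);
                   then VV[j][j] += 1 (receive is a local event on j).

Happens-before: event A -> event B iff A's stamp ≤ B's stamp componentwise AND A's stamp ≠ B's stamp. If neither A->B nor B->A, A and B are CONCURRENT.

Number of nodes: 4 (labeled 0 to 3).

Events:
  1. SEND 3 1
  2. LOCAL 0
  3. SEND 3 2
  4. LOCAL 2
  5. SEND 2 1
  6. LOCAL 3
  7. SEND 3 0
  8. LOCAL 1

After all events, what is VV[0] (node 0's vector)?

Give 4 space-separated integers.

Initial: VV[0]=[0, 0, 0, 0]
Initial: VV[1]=[0, 0, 0, 0]
Initial: VV[2]=[0, 0, 0, 0]
Initial: VV[3]=[0, 0, 0, 0]
Event 1: SEND 3->1: VV[3][3]++ -> VV[3]=[0, 0, 0, 1], msg_vec=[0, 0, 0, 1]; VV[1]=max(VV[1],msg_vec) then VV[1][1]++ -> VV[1]=[0, 1, 0, 1]
Event 2: LOCAL 0: VV[0][0]++ -> VV[0]=[1, 0, 0, 0]
Event 3: SEND 3->2: VV[3][3]++ -> VV[3]=[0, 0, 0, 2], msg_vec=[0, 0, 0, 2]; VV[2]=max(VV[2],msg_vec) then VV[2][2]++ -> VV[2]=[0, 0, 1, 2]
Event 4: LOCAL 2: VV[2][2]++ -> VV[2]=[0, 0, 2, 2]
Event 5: SEND 2->1: VV[2][2]++ -> VV[2]=[0, 0, 3, 2], msg_vec=[0, 0, 3, 2]; VV[1]=max(VV[1],msg_vec) then VV[1][1]++ -> VV[1]=[0, 2, 3, 2]
Event 6: LOCAL 3: VV[3][3]++ -> VV[3]=[0, 0, 0, 3]
Event 7: SEND 3->0: VV[3][3]++ -> VV[3]=[0, 0, 0, 4], msg_vec=[0, 0, 0, 4]; VV[0]=max(VV[0],msg_vec) then VV[0][0]++ -> VV[0]=[2, 0, 0, 4]
Event 8: LOCAL 1: VV[1][1]++ -> VV[1]=[0, 3, 3, 2]
Final vectors: VV[0]=[2, 0, 0, 4]; VV[1]=[0, 3, 3, 2]; VV[2]=[0, 0, 3, 2]; VV[3]=[0, 0, 0, 4]

Answer: 2 0 0 4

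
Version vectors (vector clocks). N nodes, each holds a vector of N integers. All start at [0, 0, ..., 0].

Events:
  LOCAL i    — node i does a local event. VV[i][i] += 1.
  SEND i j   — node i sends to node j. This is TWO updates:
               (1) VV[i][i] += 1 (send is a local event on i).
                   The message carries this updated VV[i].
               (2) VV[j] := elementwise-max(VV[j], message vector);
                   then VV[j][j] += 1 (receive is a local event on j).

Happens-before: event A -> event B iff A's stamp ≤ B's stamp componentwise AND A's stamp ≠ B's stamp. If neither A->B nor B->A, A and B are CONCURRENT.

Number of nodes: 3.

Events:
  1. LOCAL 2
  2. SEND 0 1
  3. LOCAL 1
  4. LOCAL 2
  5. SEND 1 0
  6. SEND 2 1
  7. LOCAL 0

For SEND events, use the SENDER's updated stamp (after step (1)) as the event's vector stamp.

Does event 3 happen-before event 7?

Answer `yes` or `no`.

Initial: VV[0]=[0, 0, 0]
Initial: VV[1]=[0, 0, 0]
Initial: VV[2]=[0, 0, 0]
Event 1: LOCAL 2: VV[2][2]++ -> VV[2]=[0, 0, 1]
Event 2: SEND 0->1: VV[0][0]++ -> VV[0]=[1, 0, 0], msg_vec=[1, 0, 0]; VV[1]=max(VV[1],msg_vec) then VV[1][1]++ -> VV[1]=[1, 1, 0]
Event 3: LOCAL 1: VV[1][1]++ -> VV[1]=[1, 2, 0]
Event 4: LOCAL 2: VV[2][2]++ -> VV[2]=[0, 0, 2]
Event 5: SEND 1->0: VV[1][1]++ -> VV[1]=[1, 3, 0], msg_vec=[1, 3, 0]; VV[0]=max(VV[0],msg_vec) then VV[0][0]++ -> VV[0]=[2, 3, 0]
Event 6: SEND 2->1: VV[2][2]++ -> VV[2]=[0, 0, 3], msg_vec=[0, 0, 3]; VV[1]=max(VV[1],msg_vec) then VV[1][1]++ -> VV[1]=[1, 4, 3]
Event 7: LOCAL 0: VV[0][0]++ -> VV[0]=[3, 3, 0]
Event 3 stamp: [1, 2, 0]
Event 7 stamp: [3, 3, 0]
[1, 2, 0] <= [3, 3, 0]? True. Equal? False. Happens-before: True

Answer: yes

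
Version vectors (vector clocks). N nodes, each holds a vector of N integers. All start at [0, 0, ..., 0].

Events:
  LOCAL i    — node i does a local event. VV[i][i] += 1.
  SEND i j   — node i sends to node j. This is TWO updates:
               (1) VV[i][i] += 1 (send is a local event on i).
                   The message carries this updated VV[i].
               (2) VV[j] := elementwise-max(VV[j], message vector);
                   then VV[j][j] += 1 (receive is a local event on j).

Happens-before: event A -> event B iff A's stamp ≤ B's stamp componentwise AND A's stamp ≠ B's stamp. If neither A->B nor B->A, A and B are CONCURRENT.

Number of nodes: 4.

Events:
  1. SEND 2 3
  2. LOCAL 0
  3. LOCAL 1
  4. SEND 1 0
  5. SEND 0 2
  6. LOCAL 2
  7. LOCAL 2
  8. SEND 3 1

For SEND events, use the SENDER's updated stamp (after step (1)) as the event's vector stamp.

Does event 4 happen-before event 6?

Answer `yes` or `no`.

Initial: VV[0]=[0, 0, 0, 0]
Initial: VV[1]=[0, 0, 0, 0]
Initial: VV[2]=[0, 0, 0, 0]
Initial: VV[3]=[0, 0, 0, 0]
Event 1: SEND 2->3: VV[2][2]++ -> VV[2]=[0, 0, 1, 0], msg_vec=[0, 0, 1, 0]; VV[3]=max(VV[3],msg_vec) then VV[3][3]++ -> VV[3]=[0, 0, 1, 1]
Event 2: LOCAL 0: VV[0][0]++ -> VV[0]=[1, 0, 0, 0]
Event 3: LOCAL 1: VV[1][1]++ -> VV[1]=[0, 1, 0, 0]
Event 4: SEND 1->0: VV[1][1]++ -> VV[1]=[0, 2, 0, 0], msg_vec=[0, 2, 0, 0]; VV[0]=max(VV[0],msg_vec) then VV[0][0]++ -> VV[0]=[2, 2, 0, 0]
Event 5: SEND 0->2: VV[0][0]++ -> VV[0]=[3, 2, 0, 0], msg_vec=[3, 2, 0, 0]; VV[2]=max(VV[2],msg_vec) then VV[2][2]++ -> VV[2]=[3, 2, 2, 0]
Event 6: LOCAL 2: VV[2][2]++ -> VV[2]=[3, 2, 3, 0]
Event 7: LOCAL 2: VV[2][2]++ -> VV[2]=[3, 2, 4, 0]
Event 8: SEND 3->1: VV[3][3]++ -> VV[3]=[0, 0, 1, 2], msg_vec=[0, 0, 1, 2]; VV[1]=max(VV[1],msg_vec) then VV[1][1]++ -> VV[1]=[0, 3, 1, 2]
Event 4 stamp: [0, 2, 0, 0]
Event 6 stamp: [3, 2, 3, 0]
[0, 2, 0, 0] <= [3, 2, 3, 0]? True. Equal? False. Happens-before: True

Answer: yes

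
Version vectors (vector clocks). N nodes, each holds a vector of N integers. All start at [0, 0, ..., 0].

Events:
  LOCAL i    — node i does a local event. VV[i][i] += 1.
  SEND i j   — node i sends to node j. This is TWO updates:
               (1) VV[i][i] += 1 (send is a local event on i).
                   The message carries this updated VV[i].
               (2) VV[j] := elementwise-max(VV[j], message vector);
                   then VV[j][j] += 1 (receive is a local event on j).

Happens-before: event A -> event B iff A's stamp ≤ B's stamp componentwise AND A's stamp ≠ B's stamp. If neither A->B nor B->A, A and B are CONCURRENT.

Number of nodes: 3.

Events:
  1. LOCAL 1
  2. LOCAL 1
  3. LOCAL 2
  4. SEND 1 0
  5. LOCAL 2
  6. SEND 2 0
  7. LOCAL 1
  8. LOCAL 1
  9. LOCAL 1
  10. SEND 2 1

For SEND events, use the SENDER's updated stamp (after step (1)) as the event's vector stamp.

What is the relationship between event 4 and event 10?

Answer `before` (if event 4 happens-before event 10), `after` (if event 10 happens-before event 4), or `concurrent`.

Initial: VV[0]=[0, 0, 0]
Initial: VV[1]=[0, 0, 0]
Initial: VV[2]=[0, 0, 0]
Event 1: LOCAL 1: VV[1][1]++ -> VV[1]=[0, 1, 0]
Event 2: LOCAL 1: VV[1][1]++ -> VV[1]=[0, 2, 0]
Event 3: LOCAL 2: VV[2][2]++ -> VV[2]=[0, 0, 1]
Event 4: SEND 1->0: VV[1][1]++ -> VV[1]=[0, 3, 0], msg_vec=[0, 3, 0]; VV[0]=max(VV[0],msg_vec) then VV[0][0]++ -> VV[0]=[1, 3, 0]
Event 5: LOCAL 2: VV[2][2]++ -> VV[2]=[0, 0, 2]
Event 6: SEND 2->0: VV[2][2]++ -> VV[2]=[0, 0, 3], msg_vec=[0, 0, 3]; VV[0]=max(VV[0],msg_vec) then VV[0][0]++ -> VV[0]=[2, 3, 3]
Event 7: LOCAL 1: VV[1][1]++ -> VV[1]=[0, 4, 0]
Event 8: LOCAL 1: VV[1][1]++ -> VV[1]=[0, 5, 0]
Event 9: LOCAL 1: VV[1][1]++ -> VV[1]=[0, 6, 0]
Event 10: SEND 2->1: VV[2][2]++ -> VV[2]=[0, 0, 4], msg_vec=[0, 0, 4]; VV[1]=max(VV[1],msg_vec) then VV[1][1]++ -> VV[1]=[0, 7, 4]
Event 4 stamp: [0, 3, 0]
Event 10 stamp: [0, 0, 4]
[0, 3, 0] <= [0, 0, 4]? False
[0, 0, 4] <= [0, 3, 0]? False
Relation: concurrent

Answer: concurrent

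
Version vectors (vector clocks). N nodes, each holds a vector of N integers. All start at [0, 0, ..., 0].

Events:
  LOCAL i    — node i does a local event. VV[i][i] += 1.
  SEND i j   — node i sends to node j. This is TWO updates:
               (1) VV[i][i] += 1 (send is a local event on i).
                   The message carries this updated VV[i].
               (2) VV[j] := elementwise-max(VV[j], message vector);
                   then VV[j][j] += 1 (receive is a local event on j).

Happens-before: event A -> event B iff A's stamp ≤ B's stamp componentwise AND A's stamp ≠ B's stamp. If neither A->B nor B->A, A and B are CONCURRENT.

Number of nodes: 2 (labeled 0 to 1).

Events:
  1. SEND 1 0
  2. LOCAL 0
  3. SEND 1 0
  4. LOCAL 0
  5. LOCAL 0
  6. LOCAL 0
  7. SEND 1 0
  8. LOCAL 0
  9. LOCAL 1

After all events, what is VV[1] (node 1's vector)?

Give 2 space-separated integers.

Initial: VV[0]=[0, 0]
Initial: VV[1]=[0, 0]
Event 1: SEND 1->0: VV[1][1]++ -> VV[1]=[0, 1], msg_vec=[0, 1]; VV[0]=max(VV[0],msg_vec) then VV[0][0]++ -> VV[0]=[1, 1]
Event 2: LOCAL 0: VV[0][0]++ -> VV[0]=[2, 1]
Event 3: SEND 1->0: VV[1][1]++ -> VV[1]=[0, 2], msg_vec=[0, 2]; VV[0]=max(VV[0],msg_vec) then VV[0][0]++ -> VV[0]=[3, 2]
Event 4: LOCAL 0: VV[0][0]++ -> VV[0]=[4, 2]
Event 5: LOCAL 0: VV[0][0]++ -> VV[0]=[5, 2]
Event 6: LOCAL 0: VV[0][0]++ -> VV[0]=[6, 2]
Event 7: SEND 1->0: VV[1][1]++ -> VV[1]=[0, 3], msg_vec=[0, 3]; VV[0]=max(VV[0],msg_vec) then VV[0][0]++ -> VV[0]=[7, 3]
Event 8: LOCAL 0: VV[0][0]++ -> VV[0]=[8, 3]
Event 9: LOCAL 1: VV[1][1]++ -> VV[1]=[0, 4]
Final vectors: VV[0]=[8, 3]; VV[1]=[0, 4]

Answer: 0 4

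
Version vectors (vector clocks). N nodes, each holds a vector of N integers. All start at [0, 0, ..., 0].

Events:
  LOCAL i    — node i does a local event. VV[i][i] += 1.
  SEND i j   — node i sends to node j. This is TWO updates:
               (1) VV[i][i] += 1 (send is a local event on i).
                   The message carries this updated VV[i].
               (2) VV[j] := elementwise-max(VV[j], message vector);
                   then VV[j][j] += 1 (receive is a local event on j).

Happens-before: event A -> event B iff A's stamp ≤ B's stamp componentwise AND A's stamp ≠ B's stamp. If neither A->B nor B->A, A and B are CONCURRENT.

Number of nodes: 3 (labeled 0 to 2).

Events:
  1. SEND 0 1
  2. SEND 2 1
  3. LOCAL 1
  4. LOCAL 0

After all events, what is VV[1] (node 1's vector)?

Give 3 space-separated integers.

Initial: VV[0]=[0, 0, 0]
Initial: VV[1]=[0, 0, 0]
Initial: VV[2]=[0, 0, 0]
Event 1: SEND 0->1: VV[0][0]++ -> VV[0]=[1, 0, 0], msg_vec=[1, 0, 0]; VV[1]=max(VV[1],msg_vec) then VV[1][1]++ -> VV[1]=[1, 1, 0]
Event 2: SEND 2->1: VV[2][2]++ -> VV[2]=[0, 0, 1], msg_vec=[0, 0, 1]; VV[1]=max(VV[1],msg_vec) then VV[1][1]++ -> VV[1]=[1, 2, 1]
Event 3: LOCAL 1: VV[1][1]++ -> VV[1]=[1, 3, 1]
Event 4: LOCAL 0: VV[0][0]++ -> VV[0]=[2, 0, 0]
Final vectors: VV[0]=[2, 0, 0]; VV[1]=[1, 3, 1]; VV[2]=[0, 0, 1]

Answer: 1 3 1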